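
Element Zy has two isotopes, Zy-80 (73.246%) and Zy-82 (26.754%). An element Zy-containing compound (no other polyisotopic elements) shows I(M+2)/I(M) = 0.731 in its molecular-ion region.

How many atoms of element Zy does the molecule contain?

For n independent Zy atoms, I(M+2)/I(M) = n · (abundance Zy-82) / (abundance Zy-80) = n · 0.26754/0.73246.
n = 0.731 × 0.73246/0.26754 = 2.00 ≈ 2

2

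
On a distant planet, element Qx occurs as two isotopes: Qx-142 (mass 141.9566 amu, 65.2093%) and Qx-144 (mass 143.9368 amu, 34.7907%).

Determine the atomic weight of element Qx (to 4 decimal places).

142.6455 amu

Weight each isotope mass by its fractional abundance: 0.652093 × 141.9566 + 0.347907 × 143.9368
= 92.56891 + 50.07662 = 142.64553 amu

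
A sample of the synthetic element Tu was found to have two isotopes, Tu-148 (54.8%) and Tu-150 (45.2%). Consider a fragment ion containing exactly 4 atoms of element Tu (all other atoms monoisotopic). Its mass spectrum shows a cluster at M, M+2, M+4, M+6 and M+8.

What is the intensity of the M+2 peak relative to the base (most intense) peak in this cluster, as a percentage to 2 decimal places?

Term probabilities: M 0.0902, M+2 0.2975, M+4 0.3681, M+6 0.2024, M+8 0.0417. Base peak = M+4.
P(M+4) = C(4,2) × 0.548^2 × 0.452^2 = 6 × 0.300304 × 0.204304 = 0.368120 (base)
P(M+2) = C(4,1) × 0.548^3 × 0.452^1 = 4 × 0.16456659 × 0.4520 = 0.297536
Relative intensity = 0.297536 / 0.368120 × 100 = 80.83

80.83%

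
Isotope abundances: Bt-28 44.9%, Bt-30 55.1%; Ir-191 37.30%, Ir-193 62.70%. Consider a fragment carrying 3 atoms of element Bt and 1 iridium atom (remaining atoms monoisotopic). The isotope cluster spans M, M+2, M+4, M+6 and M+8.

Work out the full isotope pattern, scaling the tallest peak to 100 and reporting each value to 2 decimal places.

9.34 : 50.09 : 100.00 : 88.19 : 29.02

Element Bt pattern (n=3): 0.09051885 : 0.33324645 : 0.40895055 : 0.16728415
Iridium pattern (n=1): 0.3730 : 0.6270
Convolve the two distributions (both contribute in 2-u steps):
  M: 0.09051885×0.3730 = 0.033764
  M+2: 0.09051885×0.6270 + 0.33324645×0.3730 = 0.181056
  M+4: 0.33324645×0.6270 + 0.40895055×0.3730 = 0.361484
  M+6: 0.40895055×0.6270 + 0.16728415×0.3730 = 0.318809
  M+8: 0.16728415×0.6270 = 0.104887
Scale to base peak (0.361484) = 100: 9.34 : 50.09 : 100.00 : 88.19 : 29.02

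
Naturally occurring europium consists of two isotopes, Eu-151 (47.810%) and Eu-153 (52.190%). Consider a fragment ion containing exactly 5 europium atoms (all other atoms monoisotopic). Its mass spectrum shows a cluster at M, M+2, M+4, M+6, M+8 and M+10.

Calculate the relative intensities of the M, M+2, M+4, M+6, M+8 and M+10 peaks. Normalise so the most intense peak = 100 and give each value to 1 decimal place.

7.7 : 42.0 : 91.6 : 100.0 : 54.6 : 11.9

The 5 Eu atoms are independent, so intensities follow the terms of (0.47810 + 0.52190)^5.
P(M) = 0.47810^5 = 0.024980
P(M+2) = 5 × 0.47810^4 × 0.52190^1 = 0.136343
P(M+4) = 10 × 0.47810^3 × 0.52190^2 = 0.297667
P(M+6) = 10 × 0.47810^2 × 0.52190^3 = 0.324937
P(M+8) = 5 × 0.47810^1 × 0.52190^4 = 0.177353
P(M+10) = 0.52190^5 = 0.038720
The M+6 peak is largest (0.324937); scaling to 100 gives 7.7 : 42.0 : 91.6 : 100.0 : 54.6 : 11.9.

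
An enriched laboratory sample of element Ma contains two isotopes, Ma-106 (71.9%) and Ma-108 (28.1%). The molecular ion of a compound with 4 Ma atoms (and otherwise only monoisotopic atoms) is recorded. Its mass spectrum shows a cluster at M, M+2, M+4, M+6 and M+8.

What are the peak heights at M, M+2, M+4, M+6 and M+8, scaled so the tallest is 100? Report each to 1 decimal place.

64.0 : 100.0 : 58.6 : 15.3 : 1.5

The 4 Ma atoms are independent, so intensities follow the terms of (0.719 + 0.281)^4.
P(M) = 0.719^4 = 0.267249
P(M+2) = 4 × 0.719^3 × 0.281^1 = 0.417785
P(M+4) = 6 × 0.719^2 × 0.281^2 = 0.244919
P(M+6) = 4 × 0.719^1 × 0.281^3 = 0.063813
P(M+8) = 0.281^4 = 0.006235
The M+2 peak is largest (0.417785); scaling to 100 gives 64.0 : 100.0 : 58.6 : 15.3 : 1.5.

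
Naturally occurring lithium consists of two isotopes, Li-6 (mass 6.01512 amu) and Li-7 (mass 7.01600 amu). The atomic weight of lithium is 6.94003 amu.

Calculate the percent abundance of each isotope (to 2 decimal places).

Writing the weighted mean with unknown fraction x of Li-6:
6.01512·x + 7.01600·(1 − x) = 6.94003
(6.01512 − 7.01600)·x = 6.94003 − 7.01600
x = -0.07597 / -1.00088 = 0.07590 → 7.59% Li-6, 92.41% Li-7.

Li-6: 7.59%, Li-7: 92.41%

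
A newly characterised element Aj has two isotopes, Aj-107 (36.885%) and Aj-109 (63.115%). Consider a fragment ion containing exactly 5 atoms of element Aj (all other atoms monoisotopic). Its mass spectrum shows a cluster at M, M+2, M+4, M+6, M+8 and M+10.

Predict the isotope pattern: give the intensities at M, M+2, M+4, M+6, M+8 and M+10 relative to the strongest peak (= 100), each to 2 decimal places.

Expanding (0.36885 + 0.63115)^5:
P(M) = 0.36885^5 = 0.006827
P(M+2) = 5 × 0.36885^4 × 0.63115^1 = 0.058412
P(M+4) = 10 × 0.36885^3 × 0.63115^2 = 0.199901
P(M+6) = 10 × 0.36885^2 × 0.63115^3 = 0.342056
P(M+8) = 5 × 0.36885^1 × 0.63115^4 = 0.292651
P(M+10) = 0.63115^5 = 0.100153
The M+6 peak is largest (0.342056); scaling to 100 gives 2.00 : 17.08 : 58.44 : 100.00 : 85.56 : 29.28.

2.00 : 17.08 : 58.44 : 100.00 : 85.56 : 29.28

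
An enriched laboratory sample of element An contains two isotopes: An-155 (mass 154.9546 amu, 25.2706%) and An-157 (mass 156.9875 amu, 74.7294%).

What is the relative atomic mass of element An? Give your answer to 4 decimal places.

156.4738 amu

Average mass = Σ (abundance × isotope mass) = 0.252706 × 154.9546 + 0.747294 × 156.9875
= 39.15796 + 117.31582 = 156.47378 amu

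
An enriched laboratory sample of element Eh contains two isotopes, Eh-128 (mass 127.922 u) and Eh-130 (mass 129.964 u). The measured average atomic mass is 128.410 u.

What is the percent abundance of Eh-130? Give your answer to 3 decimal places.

23.898%

Let x be the fractional abundance of Eh-128; then Eh-130 has abundance 1 − x.
127.922·x + 129.964·(1 − x) = 128.410
(127.922 − 129.964)·x = 128.410 − 129.964
x = -1.554 / -2.042 = 0.76102 → 76.102% Eh-128, 23.898% Eh-130.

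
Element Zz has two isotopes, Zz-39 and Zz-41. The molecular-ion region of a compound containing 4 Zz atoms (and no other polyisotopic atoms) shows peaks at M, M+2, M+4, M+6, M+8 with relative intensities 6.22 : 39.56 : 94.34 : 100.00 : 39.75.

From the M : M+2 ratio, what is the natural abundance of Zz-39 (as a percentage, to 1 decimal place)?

38.6%

Let p = fractional abundance of Zz-39. I(M+2)/I(M) = [C(4,1)·p^3·(1−p)] / p^4 = 4·(1−p)/p = 39.56/6.22 = 6.3601
(1−p)/p = 6.3601/4 = 1.5900  ⇒  p = 1/(1 + 1.5900) = 0.3861
Zz-39: 38.6%, Zz-41: 61.4%.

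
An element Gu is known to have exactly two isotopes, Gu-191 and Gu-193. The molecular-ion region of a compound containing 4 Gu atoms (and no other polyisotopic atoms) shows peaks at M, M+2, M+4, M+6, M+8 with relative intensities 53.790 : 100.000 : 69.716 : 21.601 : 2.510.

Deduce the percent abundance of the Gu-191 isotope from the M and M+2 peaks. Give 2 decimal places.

68.27%

If p is the fraction of Gu that is Gu-191, then I(M+2)/I(M) = [C(4,1)·p^3·(1−p)] / p^4 = 4·(1−p)/p = 100.000/53.790 = 1.8591
(1−p)/p = 1.8591/4 = 0.4648  ⇒  p = 1/(1 + 0.4648) = 0.6827
Gu-191: 68.27%, Gu-193: 31.73%.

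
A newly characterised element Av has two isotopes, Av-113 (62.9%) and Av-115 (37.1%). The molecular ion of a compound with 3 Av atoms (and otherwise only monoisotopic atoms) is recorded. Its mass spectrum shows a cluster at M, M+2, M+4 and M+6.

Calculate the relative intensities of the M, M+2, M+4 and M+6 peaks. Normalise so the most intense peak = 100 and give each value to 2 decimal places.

Each Av atom is independently Av-113 (p = 0.629) or Av-115 (q = 0.371); the cluster is the binomial expansion (p + q)^3.
P(M) = 0.629^3 = 0.248858
P(M+2) = 3 × 0.629^2 × 0.371^1 = 0.440348
P(M+4) = 3 × 0.629^1 × 0.371^2 = 0.259729
P(M+6) = 0.371^3 = 0.051065
The M+2 peak is largest (0.440348); scaling to 100 gives 56.51 : 100.00 : 58.98 : 11.60.

56.51 : 100.00 : 58.98 : 11.60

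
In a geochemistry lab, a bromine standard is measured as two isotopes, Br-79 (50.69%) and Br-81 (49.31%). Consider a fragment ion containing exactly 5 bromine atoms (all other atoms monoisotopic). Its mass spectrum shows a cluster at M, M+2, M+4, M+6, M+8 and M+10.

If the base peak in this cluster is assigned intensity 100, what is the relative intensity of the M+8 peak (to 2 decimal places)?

(0.5069 + 0.4931)^5 gives M 0.0335, M+2 0.1628, M+4 0.3167, M+6 0.3081, M+8 0.1498, M+10 0.0292; the largest is M+4.
P(M+4) = C(5,2) × 0.5069^3 × 0.4931^2 = 10 × 0.13024674 × 0.24314761 = 0.316692 (base)
P(M+8) = C(5,4) × 0.5069^1 × 0.4931^4 = 5 × 0.5069 × 0.05912076 = 0.149842
Relative intensity = 0.149842 / 0.316692 × 100 = 47.31

47.31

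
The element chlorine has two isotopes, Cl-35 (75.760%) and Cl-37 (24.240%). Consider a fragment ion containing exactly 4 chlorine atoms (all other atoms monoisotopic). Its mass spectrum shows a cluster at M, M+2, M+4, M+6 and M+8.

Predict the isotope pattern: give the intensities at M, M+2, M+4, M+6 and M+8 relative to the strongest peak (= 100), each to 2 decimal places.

78.14 : 100.00 : 47.99 : 10.24 : 0.82

The 4 Cl atoms are independent, so intensities follow the terms of (0.75760 + 0.24240)^4.
P(M) = 0.75760^4 = 0.329428
P(M+2) = 4 × 0.75760^3 × 0.24240^1 = 0.421612
P(M+4) = 6 × 0.75760^2 × 0.24240^2 = 0.202347
P(M+6) = 4 × 0.75760^1 × 0.24240^3 = 0.043162
P(M+8) = 0.24240^4 = 0.003452
The M+2 peak is largest (0.421612); scaling to 100 gives 78.14 : 100.00 : 47.99 : 10.24 : 0.82.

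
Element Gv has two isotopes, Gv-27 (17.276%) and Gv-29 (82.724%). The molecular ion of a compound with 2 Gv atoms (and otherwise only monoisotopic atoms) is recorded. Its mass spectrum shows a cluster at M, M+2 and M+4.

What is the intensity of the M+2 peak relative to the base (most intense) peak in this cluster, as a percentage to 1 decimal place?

41.8%

Term probabilities: M 0.0298, M+2 0.2858, M+4 0.6843. Base peak = M+4.
P(M+4) = C(2,2) × 0.17276^0 × 0.82724^2 = 1 × 1.0000 × 0.68432602 = 0.684326 (base)
P(M+2) = C(2,1) × 0.17276^1 × 0.82724^1 = 2 × 0.17276 × 0.82724 = 0.285828
Relative intensity = 0.285828 / 0.684326 × 100 = 41.8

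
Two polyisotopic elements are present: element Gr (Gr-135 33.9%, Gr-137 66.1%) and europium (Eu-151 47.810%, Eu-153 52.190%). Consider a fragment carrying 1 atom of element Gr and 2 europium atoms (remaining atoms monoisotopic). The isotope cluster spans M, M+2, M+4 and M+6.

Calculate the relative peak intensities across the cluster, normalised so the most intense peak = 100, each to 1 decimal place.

18.4 : 75.9 : 100.0 : 42.6

Element Gr pattern (n=1): 0.3390 : 0.6610
Europium pattern (n=2): 0.22857961 : 0.49904078 : 0.27237961
Convolve the two distributions (both contribute in 2-u steps):
  M: 0.3390×0.22857961 = 0.077488
  M+2: 0.3390×0.49904078 + 0.6610×0.22857961 = 0.320266
  M+4: 0.3390×0.27237961 + 0.6610×0.49904078 = 0.422203
  M+6: 0.6610×0.27237961 = 0.180043
Scale to base peak (0.422203) = 100: 18.4 : 75.9 : 100.0 : 42.6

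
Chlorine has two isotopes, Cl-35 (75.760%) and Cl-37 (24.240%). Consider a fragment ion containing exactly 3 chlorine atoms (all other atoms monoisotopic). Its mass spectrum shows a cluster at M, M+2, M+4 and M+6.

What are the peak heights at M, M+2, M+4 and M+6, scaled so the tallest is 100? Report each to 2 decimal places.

100.00 : 95.99 : 30.71 : 3.28

Each Cl atom is independently Cl-35 (p = 0.75760) or Cl-37 (q = 0.24240); the cluster is the binomial expansion (p + q)^3.
P(M) = 0.75760^3 = 0.434830
P(M+2) = 3 × 0.75760^2 × 0.24240^1 = 0.417382
P(M+4) = 3 × 0.75760^1 × 0.24240^2 = 0.133545
P(M+6) = 0.24240^3 = 0.014243
The M peak is largest (0.434830); scaling to 100 gives 100.00 : 95.99 : 30.71 : 3.28.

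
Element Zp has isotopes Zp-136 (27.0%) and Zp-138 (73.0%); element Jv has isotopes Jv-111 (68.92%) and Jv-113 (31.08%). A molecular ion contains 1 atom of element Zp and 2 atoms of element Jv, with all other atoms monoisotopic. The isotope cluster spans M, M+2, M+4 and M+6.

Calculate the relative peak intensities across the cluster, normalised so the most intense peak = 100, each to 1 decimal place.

Element Zp pattern (n=1): 0.2700 : 0.7300
Element Jv pattern (n=2): 0.47499664 : 0.42840672 : 0.09659664
Convolve the two distributions (both contribute in 2-u steps):
  M: 0.2700×0.47499664 = 0.128249
  M+2: 0.2700×0.42840672 + 0.7300×0.47499664 = 0.462417
  M+4: 0.2700×0.09659664 + 0.7300×0.42840672 = 0.338818
  M+6: 0.7300×0.09659664 = 0.070516
Scale to base peak (0.462417) = 100: 27.7 : 100.0 : 73.3 : 15.2

27.7 : 100.0 : 73.3 : 15.2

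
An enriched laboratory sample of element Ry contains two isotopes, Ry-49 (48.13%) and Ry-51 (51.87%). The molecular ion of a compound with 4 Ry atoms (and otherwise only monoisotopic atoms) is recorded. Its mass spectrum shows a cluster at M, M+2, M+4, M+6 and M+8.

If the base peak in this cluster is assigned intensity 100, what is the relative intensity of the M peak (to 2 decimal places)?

Term probabilities: M 0.0537, M+2 0.2313, M+4 0.3740, M+6 0.2687, M+8 0.0724. Base peak = M+4.
P(M+4) = C(4,2) × 0.4813^2 × 0.5187^2 = 6 × 0.23164969 × 0.26904969 = 0.373952 (base)
P(M) = C(4,0) × 0.4813^4 × 0.5187^0 = 1 × 0.05366158 × 1.0000 = 0.053662
Relative intensity = 0.053662 / 0.373952 × 100 = 14.35

14.35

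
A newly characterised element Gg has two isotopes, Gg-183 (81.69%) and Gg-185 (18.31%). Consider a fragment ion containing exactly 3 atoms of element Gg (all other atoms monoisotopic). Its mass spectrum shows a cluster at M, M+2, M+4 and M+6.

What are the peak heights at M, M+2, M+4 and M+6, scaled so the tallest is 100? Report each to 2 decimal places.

100.00 : 67.24 : 15.07 : 1.13

Expanding (0.8169 + 0.1831)^3:
P(M) = 0.8169^3 = 0.545138
P(M+2) = 3 × 0.8169^2 × 0.1831^1 = 0.366562
P(M+4) = 3 × 0.8169^1 × 0.1831^2 = 0.082161
P(M+6) = 0.1831^3 = 0.006139
The M peak is largest (0.545138); scaling to 100 gives 100.00 : 67.24 : 15.07 : 1.13.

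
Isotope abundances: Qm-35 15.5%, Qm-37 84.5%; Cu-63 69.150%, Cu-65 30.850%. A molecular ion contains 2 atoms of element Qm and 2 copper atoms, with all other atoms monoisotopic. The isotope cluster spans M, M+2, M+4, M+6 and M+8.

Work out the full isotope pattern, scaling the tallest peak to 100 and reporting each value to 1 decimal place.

2.5 : 29.8 : 100.0 : 72.4 : 14.9

Element Qm pattern (n=2): 0.024025 : 0.26195 : 0.714025
Copper pattern (n=2): 0.47817225 : 0.4266555 : 0.09517225
Convolve the two distributions (both contribute in 2-u steps):
  M: 0.024025×0.47817225 = 0.011488
  M+2: 0.024025×0.4266555 + 0.26195×0.47817225 = 0.135508
  M+4: 0.024025×0.09517225 + 0.26195×0.4266555 + 0.714025×0.47817225 = 0.455476
  M+6: 0.26195×0.09517225 + 0.714025×0.4266555 = 0.329573
  M+8: 0.714025×0.09517225 = 0.067955
Scale to base peak (0.455476) = 100: 2.5 : 29.8 : 100.0 : 72.4 : 14.9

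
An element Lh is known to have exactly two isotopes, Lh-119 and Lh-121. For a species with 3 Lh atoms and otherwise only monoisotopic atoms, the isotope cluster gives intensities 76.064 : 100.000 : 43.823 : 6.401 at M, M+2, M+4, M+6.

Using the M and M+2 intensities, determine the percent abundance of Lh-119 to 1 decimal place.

If p is the fraction of Lh that is Lh-119, then I(M+2)/I(M) = [C(3,1)·p^2·(1−p)] / p^3 = 3·(1−p)/p = 100.000/76.064 = 1.3147
(1−p)/p = 1.3147/3 = 0.4382  ⇒  p = 1/(1 + 0.4382) = 0.6953
Lh-119: 69.5%, Lh-121: 30.5%.

69.5%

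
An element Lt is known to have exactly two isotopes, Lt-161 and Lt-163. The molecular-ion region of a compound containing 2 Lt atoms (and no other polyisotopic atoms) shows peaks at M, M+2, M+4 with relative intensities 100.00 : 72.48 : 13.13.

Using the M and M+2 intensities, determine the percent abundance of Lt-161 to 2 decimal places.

Let p = fractional abundance of Lt-161. I(M+2)/I(M) = [C(2,1)·p^1·(1−p)] / p^2 = 2·(1−p)/p = 72.48/100.00 = 0.7248
(1−p)/p = 0.7248/2 = 0.3624  ⇒  p = 1/(1 + 0.3624) = 0.7340
Lt-161: 73.40%, Lt-163: 26.60%.

73.40%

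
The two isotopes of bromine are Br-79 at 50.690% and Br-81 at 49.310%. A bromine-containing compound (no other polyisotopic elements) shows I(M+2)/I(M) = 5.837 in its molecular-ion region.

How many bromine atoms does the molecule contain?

6

The M+2/M ratio from n Br atoms is n · q/p = n · 0.49310/0.50690.
n = 5.837 × 0.50690/0.49310 = 6.00 ≈ 6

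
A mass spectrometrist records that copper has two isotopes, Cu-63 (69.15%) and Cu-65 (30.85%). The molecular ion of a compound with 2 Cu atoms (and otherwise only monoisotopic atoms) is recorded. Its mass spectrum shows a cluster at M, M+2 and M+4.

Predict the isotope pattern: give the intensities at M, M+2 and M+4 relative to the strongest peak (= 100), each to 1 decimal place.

100.0 : 89.2 : 19.9

The 2 Cu atoms are independent, so intensities follow the terms of (0.6915 + 0.3085)^2.
P(M) = 0.6915^2 = 0.478172
P(M+2) = 2 × 0.6915^1 × 0.3085^1 = 0.426656
P(M+4) = 0.3085^2 = 0.095172
The M peak is largest (0.478172); scaling to 100 gives 100.0 : 89.2 : 19.9.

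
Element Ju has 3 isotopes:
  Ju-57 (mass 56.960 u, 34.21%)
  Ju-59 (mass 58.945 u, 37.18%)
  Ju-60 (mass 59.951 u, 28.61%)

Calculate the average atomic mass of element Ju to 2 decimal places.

Weight each isotope mass by its fractional abundance: 0.3421 × 56.960 + 0.3718 × 58.945 + 0.2861 × 59.951
= 19.4860 + 21.9158 + 17.1520 = 58.5538 u

58.55 u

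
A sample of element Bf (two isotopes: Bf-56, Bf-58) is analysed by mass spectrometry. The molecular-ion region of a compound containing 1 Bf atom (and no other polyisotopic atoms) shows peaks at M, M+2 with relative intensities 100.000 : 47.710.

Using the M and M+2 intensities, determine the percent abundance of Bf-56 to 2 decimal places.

67.70%

Write p for the Bf-56 fraction. I(M+2)/I(M) = [C(1,1)·p^0·(1−p)] / p^1 = 1·(1−p)/p = 47.710/100.000 = 0.4771
(1−p)/p = 0.4771/1 = 0.4771  ⇒  p = 1/(1 + 0.4771) = 0.6770
Bf-56: 67.70%, Bf-58: 32.30%.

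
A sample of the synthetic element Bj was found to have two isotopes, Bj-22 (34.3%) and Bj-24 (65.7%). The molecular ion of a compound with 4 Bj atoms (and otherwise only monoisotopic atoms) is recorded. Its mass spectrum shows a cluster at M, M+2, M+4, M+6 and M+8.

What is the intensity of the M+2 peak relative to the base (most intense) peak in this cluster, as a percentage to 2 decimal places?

Term probabilities: M 0.0138, M+2 0.1060, M+4 0.3047, M+6 0.3891, M+8 0.1863. Base peak = M+6.
P(M+6) = C(4,3) × 0.343^1 × 0.657^3 = 4 × 0.3430 × 0.28359339 = 0.389090 (base)
P(M+2) = C(4,1) × 0.343^3 × 0.657^1 = 4 × 0.04035361 × 0.6570 = 0.106049
Relative intensity = 0.106049 / 0.389090 × 100 = 27.26

27.26%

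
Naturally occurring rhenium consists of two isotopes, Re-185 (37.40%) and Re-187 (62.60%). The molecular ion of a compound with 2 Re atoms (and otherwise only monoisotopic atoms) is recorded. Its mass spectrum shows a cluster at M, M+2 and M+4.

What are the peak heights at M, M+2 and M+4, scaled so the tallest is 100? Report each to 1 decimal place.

The 2 Re atoms are independent, so intensities follow the terms of (0.3740 + 0.6260)^2.
P(M) = 0.3740^2 = 0.139876
P(M+2) = 2 × 0.3740^1 × 0.6260^1 = 0.468248
P(M+4) = 0.6260^2 = 0.391876
The M+2 peak is largest (0.468248); scaling to 100 gives 29.9 : 100.0 : 83.7.

29.9 : 100.0 : 83.7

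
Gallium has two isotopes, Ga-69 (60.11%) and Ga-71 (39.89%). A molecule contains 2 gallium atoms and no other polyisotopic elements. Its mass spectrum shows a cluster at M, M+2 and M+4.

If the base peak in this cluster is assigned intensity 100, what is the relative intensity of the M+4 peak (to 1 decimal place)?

33.2

Binomial terms of (0.6011 + 0.3989)^2: M 0.3613, M+2 0.4796, M+4 0.1591 → M+2 is the base peak.
P(M+2) = C(2,1) × 0.6011^1 × 0.3989^1 = 2 × 0.6011 × 0.3989 = 0.479558 (base)
P(M+4) = C(2,2) × 0.6011^0 × 0.3989^2 = 1 × 1.0000 × 0.15912121 = 0.159121
Relative intensity = 0.159121 / 0.479558 × 100 = 33.2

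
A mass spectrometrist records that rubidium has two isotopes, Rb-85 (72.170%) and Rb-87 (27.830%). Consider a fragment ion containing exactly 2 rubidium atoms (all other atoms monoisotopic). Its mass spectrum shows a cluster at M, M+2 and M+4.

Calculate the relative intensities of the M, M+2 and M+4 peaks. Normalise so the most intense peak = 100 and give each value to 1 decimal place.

The 2 Rb atoms are independent, so intensities follow the terms of (0.72170 + 0.27830)^2.
P(M) = 0.72170^2 = 0.520851
P(M+2) = 2 × 0.72170^1 × 0.27830^1 = 0.401698
P(M+4) = 0.27830^2 = 0.077451
The M peak is largest (0.520851); scaling to 100 gives 100.0 : 77.1 : 14.9.

100.0 : 77.1 : 14.9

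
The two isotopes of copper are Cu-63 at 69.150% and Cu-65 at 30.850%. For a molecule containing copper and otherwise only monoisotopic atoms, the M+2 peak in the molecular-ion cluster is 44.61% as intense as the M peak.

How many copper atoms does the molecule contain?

The M+2/M ratio from n Cu atoms is n · q/p = n · 0.30850/0.69150.
n = 0.4461 × 0.69150/0.30850 = 1.00 ≈ 1

1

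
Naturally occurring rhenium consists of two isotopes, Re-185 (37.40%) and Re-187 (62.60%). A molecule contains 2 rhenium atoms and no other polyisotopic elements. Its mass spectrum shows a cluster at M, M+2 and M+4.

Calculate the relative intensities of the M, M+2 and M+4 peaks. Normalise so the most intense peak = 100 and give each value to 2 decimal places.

29.87 : 100.00 : 83.69

Each Re atom is independently Re-185 (p = 0.3740) or Re-187 (q = 0.6260); the cluster is the binomial expansion (p + q)^2.
P(M) = 0.3740^2 = 0.139876
P(M+2) = 2 × 0.3740^1 × 0.6260^1 = 0.468248
P(M+4) = 0.6260^2 = 0.391876
The M+2 peak is largest (0.468248); scaling to 100 gives 29.87 : 100.00 : 83.69.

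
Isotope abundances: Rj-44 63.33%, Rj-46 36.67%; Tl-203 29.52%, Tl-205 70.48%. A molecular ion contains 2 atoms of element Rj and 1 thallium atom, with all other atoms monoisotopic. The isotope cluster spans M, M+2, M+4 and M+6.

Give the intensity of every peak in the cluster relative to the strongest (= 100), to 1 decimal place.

Element Rj pattern (n=2): 0.40106889 : 0.46446222 : 0.13446889
Thallium pattern (n=1): 0.2952 : 0.7048
Convolve the two distributions (both contribute in 2-u steps):
  M: 0.40106889×0.2952 = 0.118396
  M+2: 0.40106889×0.7048 + 0.46446222×0.2952 = 0.419783
  M+4: 0.46446222×0.7048 + 0.13446889×0.2952 = 0.367048
  M+6: 0.13446889×0.7048 = 0.094774
Scale to base peak (0.419783) = 100: 28.2 : 100.0 : 87.4 : 22.6

28.2 : 100.0 : 87.4 : 22.6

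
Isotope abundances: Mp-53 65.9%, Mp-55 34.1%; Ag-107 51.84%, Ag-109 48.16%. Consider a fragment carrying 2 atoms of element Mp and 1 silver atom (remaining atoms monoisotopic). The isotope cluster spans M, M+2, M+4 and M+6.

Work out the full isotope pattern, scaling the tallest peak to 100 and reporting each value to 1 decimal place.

Element Mp pattern (n=2): 0.434281 : 0.449438 : 0.116281
Silver pattern (n=1): 0.5184 : 0.4816
Convolve the two distributions (both contribute in 2-u steps):
  M: 0.434281×0.5184 = 0.225131
  M+2: 0.434281×0.4816 + 0.449438×0.5184 = 0.442138
  M+4: 0.449438×0.4816 + 0.116281×0.5184 = 0.276729
  M+6: 0.116281×0.4816 = 0.056001
Scale to base peak (0.442138) = 100: 50.9 : 100.0 : 62.6 : 12.7

50.9 : 100.0 : 62.6 : 12.7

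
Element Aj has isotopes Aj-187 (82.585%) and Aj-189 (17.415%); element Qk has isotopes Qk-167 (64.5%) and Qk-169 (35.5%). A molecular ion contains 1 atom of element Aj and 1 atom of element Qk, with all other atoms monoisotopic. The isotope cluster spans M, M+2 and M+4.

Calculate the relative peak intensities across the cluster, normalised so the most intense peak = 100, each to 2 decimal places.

100.00 : 76.13 : 11.61

Element Aj pattern (n=1): 0.82585 : 0.17415
Element Qk pattern (n=1): 0.6450 : 0.3550
Convolve the two distributions (both contribute in 2-u steps):
  M: 0.82585×0.6450 = 0.532673
  M+2: 0.82585×0.3550 + 0.17415×0.6450 = 0.405504
  M+4: 0.17415×0.3550 = 0.061823
Scale to base peak (0.532673) = 100: 100.00 : 76.13 : 11.61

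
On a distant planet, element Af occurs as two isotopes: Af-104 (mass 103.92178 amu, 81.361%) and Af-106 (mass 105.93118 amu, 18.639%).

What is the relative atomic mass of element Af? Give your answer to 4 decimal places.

104.2963 amu

Weight each isotope mass by its fractional abundance: 0.81361 × 103.92178 + 0.18639 × 105.93118
= 84.551799 + 19.744513 = 104.296312 amu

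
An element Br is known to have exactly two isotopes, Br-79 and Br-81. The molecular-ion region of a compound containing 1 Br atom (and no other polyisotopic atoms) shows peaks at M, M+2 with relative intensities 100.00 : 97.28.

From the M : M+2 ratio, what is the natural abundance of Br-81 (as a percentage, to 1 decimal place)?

49.3%

Let p = fractional abundance of Br-79. I(M+2)/I(M) = [C(1,1)·p^0·(1−p)] / p^1 = 1·(1−p)/p = 97.28/100.00 = 0.9728
(1−p)/p = 0.9728/1 = 0.9728  ⇒  p = 1/(1 + 0.9728) = 0.5069
Br-79: 50.7%, Br-81: 49.3%.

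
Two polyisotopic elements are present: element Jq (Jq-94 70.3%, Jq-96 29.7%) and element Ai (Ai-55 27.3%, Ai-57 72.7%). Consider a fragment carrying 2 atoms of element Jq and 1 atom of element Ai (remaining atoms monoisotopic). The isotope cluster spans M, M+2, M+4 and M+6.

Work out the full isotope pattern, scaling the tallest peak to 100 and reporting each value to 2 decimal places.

Element Jq pattern (n=2): 0.494209 : 0.417582 : 0.088209
Element Ai pattern (n=1): 0.2730 : 0.7270
Convolve the two distributions (both contribute in 2-u steps):
  M: 0.494209×0.2730 = 0.134919
  M+2: 0.494209×0.7270 + 0.417582×0.2730 = 0.473290
  M+4: 0.417582×0.7270 + 0.088209×0.2730 = 0.327663
  M+6: 0.088209×0.7270 = 0.064128
Scale to base peak (0.473290) = 100: 28.51 : 100.00 : 69.23 : 13.55

28.51 : 100.00 : 69.23 : 13.55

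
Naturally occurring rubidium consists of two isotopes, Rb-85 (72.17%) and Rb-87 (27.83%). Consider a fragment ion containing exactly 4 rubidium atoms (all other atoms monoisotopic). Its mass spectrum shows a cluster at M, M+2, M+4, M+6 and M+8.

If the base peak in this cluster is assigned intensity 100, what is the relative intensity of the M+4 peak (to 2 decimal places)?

57.84

Term probabilities: M 0.2713, M+2 0.4184, M+4 0.2420, M+6 0.0622, M+8 0.0060. Base peak = M+2.
P(M+2) = C(4,1) × 0.7217^3 × 0.2783^1 = 4 × 0.37589809 × 0.2783 = 0.418450 (base)
P(M+4) = C(4,2) × 0.7217^2 × 0.2783^2 = 6 × 0.52085089 × 0.07745089 = 0.242042
Relative intensity = 0.242042 / 0.418450 × 100 = 57.84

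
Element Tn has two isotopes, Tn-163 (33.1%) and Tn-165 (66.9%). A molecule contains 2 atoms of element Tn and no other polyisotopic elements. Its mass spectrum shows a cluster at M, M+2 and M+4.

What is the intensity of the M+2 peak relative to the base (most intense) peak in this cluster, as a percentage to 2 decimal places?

Binomial terms of (0.331 + 0.669)^2: M 0.1096, M+2 0.4429, M+4 0.4476 → M+4 is the base peak.
P(M+4) = C(2,2) × 0.331^0 × 0.669^2 = 1 × 1.0000 × 0.447561 = 0.447561 (base)
P(M+2) = C(2,1) × 0.331^1 × 0.669^1 = 2 × 0.3310 × 0.6690 = 0.442878
Relative intensity = 0.442878 / 0.447561 × 100 = 98.95

98.95%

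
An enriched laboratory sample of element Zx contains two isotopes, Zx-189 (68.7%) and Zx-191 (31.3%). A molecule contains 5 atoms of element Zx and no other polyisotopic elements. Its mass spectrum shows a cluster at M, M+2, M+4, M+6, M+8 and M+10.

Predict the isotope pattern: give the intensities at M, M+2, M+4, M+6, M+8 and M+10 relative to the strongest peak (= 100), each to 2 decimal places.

Each Zx atom is independently Zx-189 (p = 0.687) or Zx-191 (q = 0.313); the cluster is the binomial expansion (p + q)^5.
P(M) = 0.687^5 = 0.153033
P(M+2) = 5 × 0.687^4 × 0.313^1 = 0.348611
P(M+4) = 10 × 0.687^3 × 0.313^2 = 0.317657
P(M+6) = 10 × 0.687^2 × 0.313^3 = 0.144726
P(M+8) = 5 × 0.687^1 × 0.313^4 = 0.032969
P(M+10) = 0.313^5 = 0.003004
The M+2 peak is largest (0.348611); scaling to 100 gives 43.90 : 100.00 : 91.12 : 41.52 : 9.46 : 0.86.

43.90 : 100.00 : 91.12 : 41.52 : 9.46 : 0.86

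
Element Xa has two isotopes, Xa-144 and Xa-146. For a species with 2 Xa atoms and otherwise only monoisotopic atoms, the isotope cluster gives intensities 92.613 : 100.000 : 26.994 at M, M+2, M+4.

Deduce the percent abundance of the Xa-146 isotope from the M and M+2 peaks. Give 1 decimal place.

If p is the fraction of Xa that is Xa-144, then I(M+2)/I(M) = [C(2,1)·p^1·(1−p)] / p^2 = 2·(1−p)/p = 100.000/92.613 = 1.0798
(1−p)/p = 1.0798/2 = 0.5399  ⇒  p = 1/(1 + 0.5399) = 0.6494
Xa-144: 64.9%, Xa-146: 35.1%.

35.1%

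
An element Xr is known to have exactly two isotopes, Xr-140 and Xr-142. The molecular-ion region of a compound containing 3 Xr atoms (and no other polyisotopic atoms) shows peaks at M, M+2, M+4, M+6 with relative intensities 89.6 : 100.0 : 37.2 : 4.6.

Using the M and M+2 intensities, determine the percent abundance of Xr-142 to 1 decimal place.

Write p for the Xr-140 fraction. I(M+2)/I(M) = [C(3,1)·p^2·(1−p)] / p^3 = 3·(1−p)/p = 100.0/89.6 = 1.1161
(1−p)/p = 1.1161/3 = 0.3720  ⇒  p = 1/(1 + 0.3720) = 0.7289
Xr-140: 72.9%, Xr-142: 27.1%.

27.1%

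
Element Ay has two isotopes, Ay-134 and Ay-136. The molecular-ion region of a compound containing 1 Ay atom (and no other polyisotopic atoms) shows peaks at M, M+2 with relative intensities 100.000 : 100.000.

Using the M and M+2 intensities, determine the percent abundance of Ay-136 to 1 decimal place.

Write p for the Ay-134 fraction. I(M+2)/I(M) = [C(1,1)·p^0·(1−p)] / p^1 = 1·(1−p)/p = 100.000/100.000 = 1.0000
(1−p)/p = 1.0000/1 = 1.0000  ⇒  p = 1/(1 + 1.0000) = 0.5000
Ay-134: 50.0%, Ay-136: 50.0%.

50.0%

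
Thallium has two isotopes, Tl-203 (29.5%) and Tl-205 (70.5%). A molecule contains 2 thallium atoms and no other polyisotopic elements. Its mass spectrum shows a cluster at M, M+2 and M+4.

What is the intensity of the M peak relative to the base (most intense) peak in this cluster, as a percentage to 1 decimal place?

(0.295 + 0.705)^2 gives M 0.0870, M+2 0.4160, M+4 0.4970; the largest is M+4.
P(M+4) = C(2,2) × 0.295^0 × 0.705^2 = 1 × 1.0000 × 0.497025 = 0.497025 (base)
P(M) = C(2,0) × 0.295^2 × 0.705^0 = 1 × 0.087025 × 1.0000 = 0.087025
Relative intensity = 0.087025 / 0.497025 × 100 = 17.5

17.5%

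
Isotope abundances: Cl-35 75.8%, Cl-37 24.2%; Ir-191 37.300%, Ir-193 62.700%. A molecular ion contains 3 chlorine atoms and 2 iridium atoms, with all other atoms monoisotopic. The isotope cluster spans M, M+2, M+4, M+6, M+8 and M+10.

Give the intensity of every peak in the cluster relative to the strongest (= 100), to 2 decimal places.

Chlorine pattern (n=3): 0.43551951 : 0.41713346 : 0.13317454 : 0.01417249
Iridium pattern (n=2): 0.139129 : 0.467742 : 0.393129
Convolve the two distributions (both contribute in 2-u steps):
  M: 0.43551951×0.139129 = 0.060593
  M+2: 0.43551951×0.467742 + 0.41713346×0.139129 = 0.261746
  M+4: 0.43551951×0.393129 + 0.41713346×0.467742 + 0.13317454×0.139129 = 0.384855
  M+6: 0.41713346×0.393129 + 0.13317454×0.467742 + 0.01417249×0.139129 = 0.228250
  M+8: 0.13317454×0.393129 + 0.01417249×0.467742 = 0.058984
  M+10: 0.01417249×0.393129 = 0.005572
Scale to base peak (0.384855) = 100: 15.74 : 68.01 : 100.00 : 59.31 : 15.33 : 1.45

15.74 : 68.01 : 100.00 : 59.31 : 15.33 : 1.45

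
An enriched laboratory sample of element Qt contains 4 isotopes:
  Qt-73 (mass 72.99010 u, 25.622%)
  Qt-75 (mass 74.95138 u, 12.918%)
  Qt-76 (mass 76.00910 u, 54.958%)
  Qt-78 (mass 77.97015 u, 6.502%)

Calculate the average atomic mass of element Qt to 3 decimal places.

Average mass = Σ (abundance × isotope mass) = 0.25622 × 72.99010 + 0.12918 × 74.95138 + 0.54958 × 76.00910 + 0.06502 × 77.97015
= 18.701523 + 9.682219 + 41.773081 + 5.069619 = 75.226442 u

75.226 u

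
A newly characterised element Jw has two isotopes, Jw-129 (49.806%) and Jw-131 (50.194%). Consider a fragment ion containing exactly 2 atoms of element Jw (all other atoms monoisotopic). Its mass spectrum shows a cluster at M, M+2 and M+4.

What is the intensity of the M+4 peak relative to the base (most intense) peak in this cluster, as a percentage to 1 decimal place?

50.4%

Term probabilities: M 0.2481, M+2 0.5000, M+4 0.2519. Base peak = M+2.
P(M+2) = C(2,1) × 0.49806^1 × 0.50194^1 = 2 × 0.49806 × 0.50194 = 0.499992 (base)
P(M+4) = C(2,2) × 0.49806^0 × 0.50194^2 = 1 × 1.0000 × 0.25194376 = 0.251944
Relative intensity = 0.251944 / 0.499992 × 100 = 50.4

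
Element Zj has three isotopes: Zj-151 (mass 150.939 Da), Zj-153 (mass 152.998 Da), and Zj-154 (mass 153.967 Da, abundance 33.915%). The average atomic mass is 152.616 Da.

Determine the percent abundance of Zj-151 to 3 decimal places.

34.514%

The remaining 66.085% is split between Zj-151 (fraction x) and Zj-153 (fraction 0.66085 − x).
Substituting: 150.939x + 152.998(0.66085 − x) = 100.39809195
(150.939 − 152.998)x = -0.71063635  ⇒  x = 0.34514, y = 0.31571
Zj-151: 34.514%, Zj-153: 31.571%.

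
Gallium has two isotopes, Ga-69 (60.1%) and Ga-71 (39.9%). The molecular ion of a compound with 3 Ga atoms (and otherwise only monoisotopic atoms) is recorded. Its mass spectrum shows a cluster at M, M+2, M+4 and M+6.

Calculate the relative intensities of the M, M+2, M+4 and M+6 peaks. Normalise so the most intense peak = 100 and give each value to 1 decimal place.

50.2 : 100.0 : 66.4 : 14.7

Each Ga atom is independently Ga-69 (p = 0.601) or Ga-71 (q = 0.399); the cluster is the binomial expansion (p + q)^3.
P(M) = 0.601^3 = 0.217082
P(M+2) = 3 × 0.601^2 × 0.399^1 = 0.432358
P(M+4) = 3 × 0.601^1 × 0.399^2 = 0.287039
P(M+6) = 0.399^3 = 0.063521
The M+2 peak is largest (0.432358); scaling to 100 gives 50.2 : 100.0 : 66.4 : 14.7.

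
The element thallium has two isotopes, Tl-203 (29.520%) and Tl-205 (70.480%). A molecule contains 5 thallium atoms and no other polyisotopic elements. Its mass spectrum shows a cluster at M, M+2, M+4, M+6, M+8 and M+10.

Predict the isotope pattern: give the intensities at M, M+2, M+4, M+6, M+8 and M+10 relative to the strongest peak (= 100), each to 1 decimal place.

0.6 : 7.3 : 35.1 : 83.8 : 100.0 : 47.8

Each Tl atom is independently Tl-203 (p = 0.29520) or Tl-205 (q = 0.70480); the cluster is the binomial expansion (p + q)^5.
P(M) = 0.29520^5 = 0.002242
P(M+2) = 5 × 0.29520^4 × 0.70480^1 = 0.026761
P(M+4) = 10 × 0.29520^3 × 0.70480^2 = 0.127785
P(M+6) = 10 × 0.29520^2 × 0.70480^3 = 0.305092
P(M+8) = 5 × 0.29520^1 × 0.70480^4 = 0.364208
P(M+10) = 0.70480^5 = 0.173912
The M+8 peak is largest (0.364208); scaling to 100 gives 0.6 : 7.3 : 35.1 : 83.8 : 100.0 : 47.8.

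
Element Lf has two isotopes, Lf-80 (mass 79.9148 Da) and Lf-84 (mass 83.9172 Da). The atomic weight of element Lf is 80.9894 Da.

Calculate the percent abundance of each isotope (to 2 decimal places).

Let x be the fractional abundance of Lf-80; then Lf-84 has abundance 1 − x.
79.9148·x + 83.9172·(1 − x) = 80.9894
(79.9148 − 83.9172)·x = 80.9894 − 83.9172
x = -2.9278 / -4.0024 = 0.73151 → 73.15% Lf-80, 26.85% Lf-84.

Lf-80: 73.15%, Lf-84: 26.85%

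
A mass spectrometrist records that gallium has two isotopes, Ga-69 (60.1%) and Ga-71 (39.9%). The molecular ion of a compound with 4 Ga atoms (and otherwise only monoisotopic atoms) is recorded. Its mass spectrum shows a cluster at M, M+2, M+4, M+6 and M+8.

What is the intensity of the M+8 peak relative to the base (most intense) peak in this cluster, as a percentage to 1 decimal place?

(0.601 + 0.399)^4 gives M 0.1305, M+2 0.3465, M+4 0.3450, M+6 0.1527, M+8 0.0253; the largest is M+2.
P(M+2) = C(4,1) × 0.601^3 × 0.399^1 = 4 × 0.2170818 × 0.3990 = 0.346463 (base)
P(M+8) = C(4,4) × 0.601^0 × 0.399^4 = 1 × 1.0000 × 0.02534496 = 0.025345
Relative intensity = 0.025345 / 0.346463 × 100 = 7.3

7.3%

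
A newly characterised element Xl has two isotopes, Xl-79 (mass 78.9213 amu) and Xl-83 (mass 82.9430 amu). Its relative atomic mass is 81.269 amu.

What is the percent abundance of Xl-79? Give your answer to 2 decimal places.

Let x be the fractional abundance of Xl-79; then Xl-83 has abundance 1 − x.
78.9213·x + 82.9430·(1 − x) = 81.269
(78.9213 − 82.9430)·x = 81.269 − 82.9430
x = -1.6740 / -4.0217 = 0.41624 → 41.62% Xl-79, 58.38% Xl-83.

41.62%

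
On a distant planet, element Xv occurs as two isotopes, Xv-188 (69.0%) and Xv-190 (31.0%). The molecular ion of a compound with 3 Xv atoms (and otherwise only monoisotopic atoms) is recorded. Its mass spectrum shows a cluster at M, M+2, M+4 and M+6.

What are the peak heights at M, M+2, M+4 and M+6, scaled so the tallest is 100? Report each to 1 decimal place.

74.2 : 100.0 : 44.9 : 6.7

Each Xv atom is independently Xv-188 (p = 0.690) or Xv-190 (q = 0.310); the cluster is the binomial expansion (p + q)^3.
P(M) = 0.690^3 = 0.328509
P(M+2) = 3 × 0.690^2 × 0.310^1 = 0.442773
P(M+4) = 3 × 0.690^1 × 0.310^2 = 0.198927
P(M+6) = 0.310^3 = 0.029791
The M+2 peak is largest (0.442773); scaling to 100 gives 74.2 : 100.0 : 44.9 : 6.7.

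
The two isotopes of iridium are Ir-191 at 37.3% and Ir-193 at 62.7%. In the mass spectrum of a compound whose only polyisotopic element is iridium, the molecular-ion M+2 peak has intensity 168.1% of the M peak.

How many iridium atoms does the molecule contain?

1

The M+2/M ratio from n Ir atoms is n · q/p = n · 0.627/0.373.
n = 1.681 × 0.373/0.627 = 1.00 ≈ 1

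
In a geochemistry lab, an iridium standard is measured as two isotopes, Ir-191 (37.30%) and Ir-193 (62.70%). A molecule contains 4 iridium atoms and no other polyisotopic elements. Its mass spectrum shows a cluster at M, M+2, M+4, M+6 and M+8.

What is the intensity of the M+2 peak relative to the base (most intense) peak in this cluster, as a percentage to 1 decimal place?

35.4%

Term probabilities: M 0.0194, M+2 0.1302, M+4 0.3282, M+6 0.3678, M+8 0.1546. Base peak = M+6.
P(M+6) = C(4,3) × 0.3730^1 × 0.6270^3 = 4 × 0.3730 × 0.24649188 = 0.367766 (base)
P(M+2) = C(4,1) × 0.3730^3 × 0.6270^1 = 4 × 0.05189512 × 0.6270 = 0.130153
Relative intensity = 0.130153 / 0.367766 × 100 = 35.4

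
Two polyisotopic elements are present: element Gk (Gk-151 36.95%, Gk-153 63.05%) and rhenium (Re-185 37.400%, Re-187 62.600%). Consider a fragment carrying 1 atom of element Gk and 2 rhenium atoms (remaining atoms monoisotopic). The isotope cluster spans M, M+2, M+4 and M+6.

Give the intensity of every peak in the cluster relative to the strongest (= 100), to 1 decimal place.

Element Gk pattern (n=1): 0.3695 : 0.6305
Rhenium pattern (n=2): 0.139876 : 0.468248 : 0.391876
Convolve the two distributions (both contribute in 2-u steps):
  M: 0.3695×0.139876 = 0.051684
  M+2: 0.3695×0.468248 + 0.6305×0.139876 = 0.261209
  M+4: 0.3695×0.391876 + 0.6305×0.468248 = 0.440029
  M+6: 0.6305×0.391876 = 0.247078
Scale to base peak (0.440029) = 100: 11.7 : 59.4 : 100.0 : 56.2

11.7 : 59.4 : 100.0 : 56.2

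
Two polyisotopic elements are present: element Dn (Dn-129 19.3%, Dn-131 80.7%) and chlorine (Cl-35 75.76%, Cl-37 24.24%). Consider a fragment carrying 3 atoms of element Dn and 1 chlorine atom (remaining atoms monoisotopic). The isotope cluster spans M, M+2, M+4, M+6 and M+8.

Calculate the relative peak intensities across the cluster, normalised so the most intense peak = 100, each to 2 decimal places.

1.11 : 14.31 : 62.82 : 100.00 : 26.02

Element Dn pattern (n=3): 0.00718906 : 0.09017983 : 0.37707317 : 0.52555794
Chlorine pattern (n=1): 0.7576 : 0.2424
Convolve the two distributions (both contribute in 2-u steps):
  M: 0.00718906×0.7576 = 0.005446
  M+2: 0.00718906×0.2424 + 0.09017983×0.7576 = 0.070063
  M+4: 0.09017983×0.2424 + 0.37707317×0.7576 = 0.307530
  M+6: 0.37707317×0.2424 + 0.52555794×0.7576 = 0.489565
  M+8: 0.52555794×0.2424 = 0.127395
Scale to base peak (0.489565) = 100: 1.11 : 14.31 : 62.82 : 100.00 : 26.02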